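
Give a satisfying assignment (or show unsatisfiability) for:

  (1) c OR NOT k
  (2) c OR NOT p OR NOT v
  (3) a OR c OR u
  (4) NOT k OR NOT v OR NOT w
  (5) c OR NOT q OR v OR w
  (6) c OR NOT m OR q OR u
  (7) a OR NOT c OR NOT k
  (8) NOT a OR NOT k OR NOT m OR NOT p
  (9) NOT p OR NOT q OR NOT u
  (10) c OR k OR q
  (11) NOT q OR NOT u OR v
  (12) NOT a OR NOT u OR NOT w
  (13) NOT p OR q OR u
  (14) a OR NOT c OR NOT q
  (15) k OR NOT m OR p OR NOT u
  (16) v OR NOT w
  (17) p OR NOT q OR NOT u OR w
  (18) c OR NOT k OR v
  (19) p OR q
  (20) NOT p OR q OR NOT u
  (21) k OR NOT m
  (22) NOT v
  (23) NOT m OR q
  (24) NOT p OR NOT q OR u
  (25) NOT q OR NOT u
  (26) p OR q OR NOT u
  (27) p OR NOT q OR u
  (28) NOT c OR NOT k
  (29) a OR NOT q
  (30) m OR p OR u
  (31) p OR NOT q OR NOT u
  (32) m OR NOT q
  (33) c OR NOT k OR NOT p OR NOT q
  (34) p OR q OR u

Case m = True:
  (k OR NOT m) forces k = True.
  (c OR NOT k) forces c = True.
  Clause (NOT c OR NOT k) is falsified — contradiction.
Case m = False:
  (NOT v) forces v = False.
  (v OR NOT w) forces w = False.
  (m OR NOT q) forces q = False.
  (p OR q) forces p = True.
  (NOT p OR q OR u) forces u = True.
  Clause (NOT p OR q OR NOT u) is falsified — contradiction.
Both cases fail, so the formula is unsatisfiable.

No satisfying assignment exists.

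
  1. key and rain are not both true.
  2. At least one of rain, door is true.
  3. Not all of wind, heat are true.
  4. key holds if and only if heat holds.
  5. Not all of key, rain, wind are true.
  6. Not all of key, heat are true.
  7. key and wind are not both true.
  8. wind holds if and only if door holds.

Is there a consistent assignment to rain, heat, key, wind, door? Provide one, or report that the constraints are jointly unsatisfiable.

rain = False, heat = False, key = False, wind = True, door = True

  (1) key=F, rain=F — not both ✓
  (2) {rain, door}: 1 true — at least one ✓
  (3) {wind, heat}: 1/2 true — not all ✓
  (4) key=F, heat=F — same ✓
  (5) {key, rain, wind}: 1/3 true — not all ✓
  (6) {key, heat}: 0/2 true — not all ✓
  (7) key=F, wind=T — not both ✓
  (8) wind=T, door=T — same ✓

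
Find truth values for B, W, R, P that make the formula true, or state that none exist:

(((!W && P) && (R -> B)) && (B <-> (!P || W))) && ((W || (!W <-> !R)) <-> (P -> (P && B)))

Case W = True: the conjunct !W is False.
Case W = False: the formula simplifies to ((P && (R -> B)) && (B <-> !P)) && (!R <-> (P -> (P && B))).
  P = True: simplifies to ((R -> B) && !B) && (!R <-> B).
    B = True: the conjunct !B is False.
    B = False: simplifies to !R && R.
      R = True: the conjunct !R is False.
      R = False: the conjunct R is False.
  P = False: the conjunct P is False.
Both cases fail — unsatisfiable.

UNSATISFIABLE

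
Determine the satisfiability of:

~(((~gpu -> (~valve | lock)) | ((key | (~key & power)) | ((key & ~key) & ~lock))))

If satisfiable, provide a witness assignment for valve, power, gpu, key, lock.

valve=T, power=F, gpu=F, key=F, lock=F

  ~(((~gpu -> (~valve | lock)) | ((key | (~key & power)) | ((key & ~key) & ~lock)))) = True
    (~gpu -> (~valve | lock)) | ((key | (~key & power)) | ((key & ~key) & ~lock)) = False
      ~gpu -> (~valve | lock) = False
        ~gpu = True
        ~valve | lock = False
          ~valve = False
      (key | (~key & power)) | ((key & ~key) & ~lock) = False
        key | (~key & power) = False
          ~key & power = False
            ~key = True
        (key & ~key) & ~lock = False
          key & ~key = False
            ~key = True
          ~lock = True
The formula evaluates to True.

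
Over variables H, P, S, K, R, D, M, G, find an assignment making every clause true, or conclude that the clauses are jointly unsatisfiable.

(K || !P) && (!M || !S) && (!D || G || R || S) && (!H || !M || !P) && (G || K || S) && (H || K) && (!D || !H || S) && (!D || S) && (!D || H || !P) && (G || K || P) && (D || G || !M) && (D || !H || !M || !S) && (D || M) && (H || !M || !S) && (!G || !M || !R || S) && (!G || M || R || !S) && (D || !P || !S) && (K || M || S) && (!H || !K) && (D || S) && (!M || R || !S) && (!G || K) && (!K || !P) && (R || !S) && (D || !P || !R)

H=F, P=F, S=T, K=T, R=T, D=T, M=F, G=T

Try H = True:
  (!H || !K) forces K = False.
  (K || !P) forces P = False.
  (G || K || P) forces G = True.
  clause (!G || K) is falsified — backtrack.
So H = False.
  then (H || K) forces K = True.
  then (!K || !P) forces P = False.
Try S = False:
  (!D || S) forces D = False.
  clause (D || S) is falsified — backtrack.
So S = True.
  then (!M || !S) forces M = False.
  then (D || M) forces D = True.
  then (R || !S) forces R = True.
Set G = True.
All clauses satisfied.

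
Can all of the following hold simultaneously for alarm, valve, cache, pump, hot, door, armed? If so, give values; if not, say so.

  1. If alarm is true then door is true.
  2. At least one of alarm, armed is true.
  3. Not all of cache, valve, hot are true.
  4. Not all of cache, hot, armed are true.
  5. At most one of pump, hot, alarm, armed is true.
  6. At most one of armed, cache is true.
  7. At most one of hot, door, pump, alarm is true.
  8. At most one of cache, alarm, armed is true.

alarm=F; valve=T; cache=F; pump=F; hot=F; door=F; armed=T

  (1) alarm=F ⇒ door: vacuous ✓
  (2) {alarm, armed}: 1 true — at least one ✓
  (3) {cache, valve, hot}: 1/3 true — not all ✓
  (4) {cache, hot, armed}: 1/3 true — not all ✓
  (5) {pump, hot, alarm, armed}: 1 true — at most one ✓
  (6) {armed, cache}: 1 true — at most one ✓
  (7) {hot, door, pump, alarm}: 0 true — at most one ✓
  (8) {cache, alarm, armed}: 1 true — at most one ✓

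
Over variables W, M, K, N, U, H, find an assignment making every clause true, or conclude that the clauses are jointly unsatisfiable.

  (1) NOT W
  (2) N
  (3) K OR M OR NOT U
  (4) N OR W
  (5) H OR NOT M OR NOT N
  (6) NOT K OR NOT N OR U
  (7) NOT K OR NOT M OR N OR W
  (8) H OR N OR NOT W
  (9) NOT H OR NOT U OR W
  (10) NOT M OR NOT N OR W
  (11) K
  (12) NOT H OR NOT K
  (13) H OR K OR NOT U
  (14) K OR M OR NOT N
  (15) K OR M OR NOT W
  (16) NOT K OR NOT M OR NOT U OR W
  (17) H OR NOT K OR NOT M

W: False, M: False, K: True, N: True, U: True, H: False

Unit clause (NOT W) forces W = False.
Unit clause (N) forces N = True.
In (NOT M OR NOT N OR W) only NOT M is left, so M = False.
Unit clause (K) forces K = True.
In (NOT H OR NOT K) only NOT H is left, so H = False.
In (NOT K OR NOT N OR U) only U is left, so U = True.
All clauses satisfied.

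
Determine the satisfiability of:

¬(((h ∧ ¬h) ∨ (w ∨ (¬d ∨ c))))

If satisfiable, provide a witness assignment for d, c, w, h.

d: True; c: False; w: False; h: False

  ¬(((h ∧ ¬h) ∨ (w ∨ (¬d ∨ c)))) = True
    (h ∧ ¬h) ∨ (w ∨ (¬d ∨ c)) = False
      h ∧ ¬h = False
        ¬h = True
      w ∨ (¬d ∨ c) = False
        ¬d ∨ c = False
          ¬d = False
The formula evaluates to True.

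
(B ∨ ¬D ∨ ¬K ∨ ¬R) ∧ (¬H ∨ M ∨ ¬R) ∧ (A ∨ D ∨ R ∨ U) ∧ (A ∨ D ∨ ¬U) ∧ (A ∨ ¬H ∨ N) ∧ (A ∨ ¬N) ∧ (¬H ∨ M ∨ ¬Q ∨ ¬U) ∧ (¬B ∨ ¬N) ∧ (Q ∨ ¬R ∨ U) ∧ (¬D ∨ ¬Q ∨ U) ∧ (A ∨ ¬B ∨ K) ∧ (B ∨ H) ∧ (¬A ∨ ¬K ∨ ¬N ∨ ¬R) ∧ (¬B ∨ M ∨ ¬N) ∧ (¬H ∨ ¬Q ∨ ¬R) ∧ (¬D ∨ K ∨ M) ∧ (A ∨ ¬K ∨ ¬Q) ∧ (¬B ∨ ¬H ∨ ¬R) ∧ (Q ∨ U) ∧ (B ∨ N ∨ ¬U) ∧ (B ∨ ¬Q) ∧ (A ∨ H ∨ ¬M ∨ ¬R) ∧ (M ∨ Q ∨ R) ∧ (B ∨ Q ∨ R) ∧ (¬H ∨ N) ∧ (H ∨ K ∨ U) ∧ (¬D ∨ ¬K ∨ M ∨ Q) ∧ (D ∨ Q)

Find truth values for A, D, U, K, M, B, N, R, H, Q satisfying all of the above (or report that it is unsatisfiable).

A=T, D=T, U=T, K=F, M=T, B=F, N=T, R=T, H=T, Q=F

Set A = True.
Set D = True.
Try U = False:
  (¬D ∨ ¬Q ∨ U) forces Q = False.
  clause (Q ∨ U) is falsified — backtrack.
So U = True.
Set K = False.
  then (¬D ∨ K ∨ M) forces M = True.
Set B = False.
  then (B ∨ H) forces H = True.
  then (B ∨ N ∨ ¬U) forces N = True.
  then (B ∨ ¬Q) forces Q = False.
  then (B ∨ Q ∨ R) forces R = True.
All clauses satisfied.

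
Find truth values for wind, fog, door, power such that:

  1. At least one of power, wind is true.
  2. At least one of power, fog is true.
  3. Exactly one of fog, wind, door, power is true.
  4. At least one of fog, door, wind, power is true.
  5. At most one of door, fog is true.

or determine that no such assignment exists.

wind: False; fog: False; door: False; power: True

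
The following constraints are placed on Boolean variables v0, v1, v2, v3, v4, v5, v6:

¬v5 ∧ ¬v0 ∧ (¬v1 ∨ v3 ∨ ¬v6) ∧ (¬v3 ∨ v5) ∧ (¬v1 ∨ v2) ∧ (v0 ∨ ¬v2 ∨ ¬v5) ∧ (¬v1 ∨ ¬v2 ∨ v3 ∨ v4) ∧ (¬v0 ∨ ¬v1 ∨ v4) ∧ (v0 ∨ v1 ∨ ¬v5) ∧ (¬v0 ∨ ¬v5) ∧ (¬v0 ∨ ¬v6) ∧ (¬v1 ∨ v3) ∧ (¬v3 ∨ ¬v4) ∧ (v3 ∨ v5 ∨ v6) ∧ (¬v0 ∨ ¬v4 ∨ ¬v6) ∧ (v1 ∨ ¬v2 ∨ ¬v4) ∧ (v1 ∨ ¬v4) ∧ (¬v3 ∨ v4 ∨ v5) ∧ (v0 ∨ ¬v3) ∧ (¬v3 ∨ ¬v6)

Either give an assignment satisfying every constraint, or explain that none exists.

Unit clause (¬v5) forces v5 = False.
Unit clause (¬v0) forces v0 = False.
In (¬v3 ∨ v5) only ¬v3 is left, so v3 = False.
In (¬v1 ∨ v3) only ¬v1 is left, so v1 = False.
In (v3 ∨ v5 ∨ v6) only v6 is left, so v6 = True.
In (v1 ∨ ¬v4) only ¬v4 is left, so v4 = False.
Set v2 = False.
All clauses satisfied.

v0=F; v1=F; v2=F; v3=F; v4=F; v5=F; v6=T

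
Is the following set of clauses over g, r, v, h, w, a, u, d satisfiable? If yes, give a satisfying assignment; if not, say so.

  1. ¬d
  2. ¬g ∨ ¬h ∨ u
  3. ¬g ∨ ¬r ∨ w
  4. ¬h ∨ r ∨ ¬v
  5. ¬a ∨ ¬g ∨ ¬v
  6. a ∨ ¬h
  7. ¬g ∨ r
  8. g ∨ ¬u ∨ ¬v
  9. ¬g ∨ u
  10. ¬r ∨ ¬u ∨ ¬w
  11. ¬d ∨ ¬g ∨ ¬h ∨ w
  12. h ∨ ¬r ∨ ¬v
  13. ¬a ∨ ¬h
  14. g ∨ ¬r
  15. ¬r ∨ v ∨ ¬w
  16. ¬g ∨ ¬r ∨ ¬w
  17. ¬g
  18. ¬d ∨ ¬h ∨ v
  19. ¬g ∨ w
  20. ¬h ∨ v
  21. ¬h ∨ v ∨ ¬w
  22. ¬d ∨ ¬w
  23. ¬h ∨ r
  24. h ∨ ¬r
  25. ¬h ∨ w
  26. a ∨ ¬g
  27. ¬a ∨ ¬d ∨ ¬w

Unit clause (¬d) forces d = False.
Unit clause (¬g) forces g = False.
In (g ∨ ¬r) only ¬r is left, so r = False.
In (¬h ∨ r) only ¬h is left, so h = False.
Set v = False.
Set w = False.
Set a = True.
Set u = False.
All clauses satisfied.

g=F, r=F, v=F, h=F, w=F, a=T, u=F, d=F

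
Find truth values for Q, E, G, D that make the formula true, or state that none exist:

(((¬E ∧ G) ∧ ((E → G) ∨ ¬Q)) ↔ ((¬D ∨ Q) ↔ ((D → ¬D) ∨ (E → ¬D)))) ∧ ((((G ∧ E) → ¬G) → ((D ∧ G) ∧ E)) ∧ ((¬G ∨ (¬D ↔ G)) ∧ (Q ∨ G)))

UNSATISFIABLE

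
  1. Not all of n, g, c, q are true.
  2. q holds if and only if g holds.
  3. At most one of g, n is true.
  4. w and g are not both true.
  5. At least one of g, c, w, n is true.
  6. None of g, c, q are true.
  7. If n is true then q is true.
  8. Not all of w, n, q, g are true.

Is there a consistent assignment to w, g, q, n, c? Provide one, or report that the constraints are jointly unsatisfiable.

w=T, g=F, q=F, n=F, c=F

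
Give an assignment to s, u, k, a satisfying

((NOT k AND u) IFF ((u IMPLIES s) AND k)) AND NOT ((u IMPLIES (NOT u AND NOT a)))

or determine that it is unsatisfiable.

s=F, u=T, k=T, a=F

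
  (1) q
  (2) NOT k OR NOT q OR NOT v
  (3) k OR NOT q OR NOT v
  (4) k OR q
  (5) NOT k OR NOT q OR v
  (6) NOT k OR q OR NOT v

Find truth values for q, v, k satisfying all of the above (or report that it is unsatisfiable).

q = True; v = False; k = False

Unit clause (q) forces q = True.
Try v = True:
  (NOT k OR NOT q OR NOT v) forces k = False.
  clause (k OR NOT q OR NOT v) is falsified — backtrack.
So v = False.
  then (NOT k OR NOT q OR v) forces k = False.
Check each clause:
  (q): q holds.
  (NOT k OR NOT q OR NOT v): NOT k holds.
  (k OR NOT q OR NOT v): NOT v holds.
  (k OR q): q holds.
  (NOT k OR NOT q OR v): NOT k holds.
  (NOT k OR q OR NOT v): NOT k holds.
All clauses satisfied.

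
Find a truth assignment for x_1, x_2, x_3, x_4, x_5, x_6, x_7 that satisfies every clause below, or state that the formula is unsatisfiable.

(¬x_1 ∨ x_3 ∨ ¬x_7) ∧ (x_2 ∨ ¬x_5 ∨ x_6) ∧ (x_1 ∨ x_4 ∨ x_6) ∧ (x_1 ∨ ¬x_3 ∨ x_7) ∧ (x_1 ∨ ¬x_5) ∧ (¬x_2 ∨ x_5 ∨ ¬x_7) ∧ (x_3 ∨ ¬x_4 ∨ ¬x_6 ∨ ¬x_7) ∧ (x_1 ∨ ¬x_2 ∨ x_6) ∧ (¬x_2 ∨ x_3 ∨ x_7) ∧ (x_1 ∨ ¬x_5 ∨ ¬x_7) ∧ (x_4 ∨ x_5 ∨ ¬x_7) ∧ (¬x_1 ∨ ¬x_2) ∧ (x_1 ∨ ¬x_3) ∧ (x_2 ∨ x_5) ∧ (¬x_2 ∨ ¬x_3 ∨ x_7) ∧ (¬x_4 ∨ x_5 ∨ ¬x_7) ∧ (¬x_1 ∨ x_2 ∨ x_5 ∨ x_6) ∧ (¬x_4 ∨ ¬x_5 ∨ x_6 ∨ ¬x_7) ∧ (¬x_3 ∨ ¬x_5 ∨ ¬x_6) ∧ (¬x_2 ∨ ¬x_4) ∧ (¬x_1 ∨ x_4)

x_1=T, x_2=F, x_3=F, x_4=T, x_5=T, x_6=T, x_7=F

Try x_1 = False:
  (x_1 ∨ ¬x_5) forces x_5 = False.
  (x_1 ∨ ¬x_3) forces x_3 = False.
  (x_2 ∨ x_5) forces x_2 = True.
  (¬x_2 ∨ x_5 ∨ ¬x_7) forces x_7 = False.
  clause (¬x_2 ∨ x_3 ∨ x_7) is falsified — backtrack.
So x_1 = True.
  then (¬x_1 ∨ ¬x_2) forces x_2 = False.
  then (x_2 ∨ x_5) forces x_5 = True.
  then (¬x_1 ∨ x_4) forces x_4 = True.
  then (x_2 ∨ ¬x_5 ∨ x_6) forces x_6 = True.
  then (¬x_3 ∨ ¬x_5 ∨ ¬x_6) forces x_3 = False.
  then (¬x_1 ∨ x_3 ∨ ¬x_7) forces x_7 = False.
All clauses satisfied.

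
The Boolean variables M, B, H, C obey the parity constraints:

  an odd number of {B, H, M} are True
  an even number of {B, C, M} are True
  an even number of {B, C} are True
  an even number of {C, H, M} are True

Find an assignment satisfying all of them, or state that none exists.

Unsatisfiable — no assignment works.

Adding constraints 1, 3, 4 mod 2: every variable appears an even number of times on the left, so the left side is 0.
But the right sides sum to 1 (mod 2). 0 ≠ 1 — the system is inconsistent.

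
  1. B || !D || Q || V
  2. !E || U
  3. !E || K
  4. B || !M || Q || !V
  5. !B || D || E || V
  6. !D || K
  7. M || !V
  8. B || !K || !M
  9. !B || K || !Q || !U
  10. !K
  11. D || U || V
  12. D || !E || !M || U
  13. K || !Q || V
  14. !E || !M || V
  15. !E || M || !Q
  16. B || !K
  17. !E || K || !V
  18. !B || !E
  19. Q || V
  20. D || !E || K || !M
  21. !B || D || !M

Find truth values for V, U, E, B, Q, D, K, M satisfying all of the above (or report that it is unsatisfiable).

V: True, U: False, E: False, B: False, Q: True, D: False, K: False, M: True

Unit clause (!K) forces K = False.
In (!E || K) only !E is left, so E = False.
In (!D || K) only !D is left, so D = False.
Try V = False:
  (!B || D || E || V) forces B = False.
  (D || U || V) forces U = True.
  (K || !Q || V) forces Q = False.
  clause (Q || V) is falsified — backtrack.
So V = True.
  then (M || !V) forces M = True.
  then (!B || D || !M) forces B = False.
  then (B || !M || Q || !V) forces Q = True.
Set U = False.
All clauses satisfied.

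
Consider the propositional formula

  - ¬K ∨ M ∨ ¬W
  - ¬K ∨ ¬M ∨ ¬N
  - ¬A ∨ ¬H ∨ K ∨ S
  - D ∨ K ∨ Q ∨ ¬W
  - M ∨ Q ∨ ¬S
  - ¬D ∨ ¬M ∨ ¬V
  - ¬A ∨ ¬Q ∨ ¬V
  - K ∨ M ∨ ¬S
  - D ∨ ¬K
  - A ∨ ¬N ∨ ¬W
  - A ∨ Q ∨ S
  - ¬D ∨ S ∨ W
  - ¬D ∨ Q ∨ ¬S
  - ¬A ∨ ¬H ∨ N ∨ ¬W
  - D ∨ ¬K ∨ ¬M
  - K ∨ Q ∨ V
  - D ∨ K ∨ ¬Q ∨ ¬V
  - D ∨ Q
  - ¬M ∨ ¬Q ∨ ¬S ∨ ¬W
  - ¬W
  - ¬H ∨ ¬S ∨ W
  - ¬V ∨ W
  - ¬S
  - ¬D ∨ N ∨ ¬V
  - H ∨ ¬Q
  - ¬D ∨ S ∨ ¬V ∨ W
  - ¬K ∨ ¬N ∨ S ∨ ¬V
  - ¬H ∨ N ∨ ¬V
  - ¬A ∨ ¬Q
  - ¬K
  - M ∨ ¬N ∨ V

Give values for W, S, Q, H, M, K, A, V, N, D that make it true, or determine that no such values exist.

W = False; S = False; Q = True; H = True; M = True; K = False; A = False; V = False; N = False; D = False

Unit clause (¬W) forces W = False.
In (¬V ∨ W) only ¬V is left, so V = False.
Unit clause (¬S) forces S = False.
Unit clause (¬K) forces K = False.
In (¬D ∨ S ∨ W) only ¬D is left, so D = False.
In (K ∨ Q ∨ V) only Q is left, so Q = True.
In (H ∨ ¬Q) only H is left, so H = True.
In (¬A ∨ ¬Q) only ¬A is left, so A = False.
Set M = True.
Set N = False.
All clauses satisfied.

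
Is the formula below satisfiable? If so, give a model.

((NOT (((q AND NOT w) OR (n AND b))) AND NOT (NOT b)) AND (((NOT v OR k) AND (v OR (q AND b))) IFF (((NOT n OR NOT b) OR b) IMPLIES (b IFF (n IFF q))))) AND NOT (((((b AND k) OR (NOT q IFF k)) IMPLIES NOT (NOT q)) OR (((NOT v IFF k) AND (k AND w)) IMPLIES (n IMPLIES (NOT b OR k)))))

The formula is unsatisfiable.

The conjunct NOT (((((b AND k) OR (NOT q IFF k)) IMPLIES NOT (NOT q)) OR (((NOT v IFF k) AND (k AND w)) IMPLIES (n IMPLIES (NOT b OR k))))) is unsatisfiable on its own:
  k = True: this becomes NOT ((((b OR NOT q) IMPLIES NOT (NOT q)) OR True)) = False.
  k = False: this becomes NOT (((q IMPLIES NOT (NOT q)) OR True)) = False.
So the whole conjunction is unsatisfiable.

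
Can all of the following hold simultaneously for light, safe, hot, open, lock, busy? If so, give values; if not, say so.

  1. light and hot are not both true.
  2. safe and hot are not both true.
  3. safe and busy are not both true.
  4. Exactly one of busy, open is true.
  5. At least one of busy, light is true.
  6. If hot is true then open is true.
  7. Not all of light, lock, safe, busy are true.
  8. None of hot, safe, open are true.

light: False; safe: False; hot: False; open: False; lock: False; busy: True

  (1) light=F, hot=F — not both ✓
  (2) safe=F, hot=F — not both ✓
  (3) safe=F, busy=T — not both ✓
  (4) {busy, open}: 1 true — exactly one ✓
  (5) {busy, light}: 1 true — at least one ✓
  (6) hot=F ⇒ open: vacuous ✓
  (7) {light, lock, safe, busy}: 1/4 true — not all ✓
  (8) {hot, safe, open}: 0 true — none ✓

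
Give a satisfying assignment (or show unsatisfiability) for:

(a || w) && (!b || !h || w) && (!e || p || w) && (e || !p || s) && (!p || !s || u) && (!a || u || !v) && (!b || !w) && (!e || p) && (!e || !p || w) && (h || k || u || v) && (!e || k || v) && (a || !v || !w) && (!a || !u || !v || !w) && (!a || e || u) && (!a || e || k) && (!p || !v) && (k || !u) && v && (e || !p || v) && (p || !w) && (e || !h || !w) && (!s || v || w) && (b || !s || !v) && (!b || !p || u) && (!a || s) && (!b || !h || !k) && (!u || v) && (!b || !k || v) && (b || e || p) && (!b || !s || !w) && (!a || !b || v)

u = True; b = True; h = False; p = False; e = False; k = True; w = False; s = True; v = True; a = True

Unit clause (v) forces v = True.
In (!p || !v) only !p is left, so p = False.
In (p || !w) only !w is left, so w = False.
In (a || w) only a is left, so a = True.
In (!e || p || w) only !e is left, so e = False.
In (!a || u || !v) only u is left, so u = True.
In (!a || e || k) only k is left, so k = True.
In (!a || s) only s is left, so s = True.
In (b || e || p) only b is left, so b = True.
In (!b || !h || w) only !h is left, so h = False.
All clauses satisfied.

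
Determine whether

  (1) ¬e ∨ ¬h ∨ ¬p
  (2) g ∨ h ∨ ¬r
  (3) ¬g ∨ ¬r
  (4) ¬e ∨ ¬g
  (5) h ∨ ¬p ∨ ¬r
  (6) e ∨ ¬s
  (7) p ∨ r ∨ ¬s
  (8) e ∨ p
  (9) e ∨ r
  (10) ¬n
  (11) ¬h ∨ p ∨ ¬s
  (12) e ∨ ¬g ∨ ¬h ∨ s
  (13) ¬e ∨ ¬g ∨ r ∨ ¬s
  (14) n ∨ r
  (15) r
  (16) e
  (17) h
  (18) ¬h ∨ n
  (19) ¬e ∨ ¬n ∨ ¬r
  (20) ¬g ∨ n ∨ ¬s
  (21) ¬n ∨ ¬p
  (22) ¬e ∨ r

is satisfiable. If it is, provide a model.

No satisfying assignment exists.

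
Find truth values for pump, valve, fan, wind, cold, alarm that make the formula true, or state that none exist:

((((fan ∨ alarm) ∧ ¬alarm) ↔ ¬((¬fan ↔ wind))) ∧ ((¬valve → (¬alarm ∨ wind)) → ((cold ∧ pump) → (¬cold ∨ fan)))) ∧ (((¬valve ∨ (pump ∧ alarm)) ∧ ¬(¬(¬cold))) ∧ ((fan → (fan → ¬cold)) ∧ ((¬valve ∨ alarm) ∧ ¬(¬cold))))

Case cold = True: the conjunct ¬(¬(¬cold)) becomes ¬(¬False) = False.
Case cold = False: the conjunct ¬(¬cold) becomes ¬(¬False) = False.
Both cases fail — unsatisfiable.

Unsatisfiable — no assignment works.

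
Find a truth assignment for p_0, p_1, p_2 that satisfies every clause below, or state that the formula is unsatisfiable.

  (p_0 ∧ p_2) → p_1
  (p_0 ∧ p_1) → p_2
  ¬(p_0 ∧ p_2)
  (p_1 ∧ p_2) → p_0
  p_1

Unit clause (p_1) forces p_1 = True.
Try p_0 = True:
  (¬p_0 ∨ ¬p_1 ∨ p_2) forces p_2 = True.
  clause (¬p_0 ∨ ¬p_2) is falsified — backtrack.
So p_0 = False.
  then (p_0 ∨ ¬p_1 ∨ ¬p_2) forces p_2 = False.
All clauses satisfied.

p_0=F; p_1=T; p_2=F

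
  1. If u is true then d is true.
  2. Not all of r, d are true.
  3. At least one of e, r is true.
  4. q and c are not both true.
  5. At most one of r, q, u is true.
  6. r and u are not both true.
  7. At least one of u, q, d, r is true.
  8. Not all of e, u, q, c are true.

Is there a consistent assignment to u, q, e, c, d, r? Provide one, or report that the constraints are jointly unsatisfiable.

u = False, q = False, e = True, c = True, d = False, r = True

  (1) u=F ⇒ d: vacuous ✓
  (2) {r, d}: 1/2 true — not all ✓
  (3) {e, r}: 2 true — at least one ✓
  (4) q=F, c=T — not both ✓
  (5) {r, q, u}: 1 true — at most one ✓
  (6) r=T, u=F — not both ✓
  (7) {u, q, d, r}: 1 true — at least one ✓
  (8) {e, u, q, c}: 2/4 true — not all ✓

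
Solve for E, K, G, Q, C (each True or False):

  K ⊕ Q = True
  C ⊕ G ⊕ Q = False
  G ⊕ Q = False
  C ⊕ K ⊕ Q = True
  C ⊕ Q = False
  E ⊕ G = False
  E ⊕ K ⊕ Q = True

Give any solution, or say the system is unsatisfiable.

E = False, K = True, G = False, Q = False, C = False

K ⊕ Q = T ⊕ F = True ✓
C ⊕ G ⊕ Q = F ⊕ F ⊕ F = False ✓
G ⊕ Q = F ⊕ F = False ✓
C ⊕ K ⊕ Q = F ⊕ T ⊕ F = True ✓
C ⊕ Q = F ⊕ F = False ✓
E ⊕ G = F ⊕ F = False ✓
E ⊕ K ⊕ Q = F ⊕ T ⊕ F = True ✓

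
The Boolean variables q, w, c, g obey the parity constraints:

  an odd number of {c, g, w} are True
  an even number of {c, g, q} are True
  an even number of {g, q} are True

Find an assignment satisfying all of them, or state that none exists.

q = True, w = False, c = False, g = True

{c, g, w}: 1 true → odd ✓
{c, g, q}: 2 true → even ✓
{g, q}: 2 true → even ✓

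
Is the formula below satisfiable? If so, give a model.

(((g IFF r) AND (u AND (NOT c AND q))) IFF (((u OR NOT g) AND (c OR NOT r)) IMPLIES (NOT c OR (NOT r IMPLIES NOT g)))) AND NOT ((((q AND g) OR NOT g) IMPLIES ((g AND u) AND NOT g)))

g = False; u = True; c = False; q = True; r = False

  ((g IFF r) AND (u AND (NOT c AND q))) IFF (((u OR NOT g) AND (c OR NOT r)) IMPLIES (NOT c OR (NOT r IMPLIES NOT g))) = True
    (g IFF r) AND (u AND (NOT c AND q)) = True
      g IFF r = True
      u AND (NOT c AND q) = True
        NOT c AND q = True
          NOT c = True
    ((u OR NOT g) AND (c OR NOT r)) IMPLIES (NOT c OR (NOT r IMPLIES NOT g)) = True
      (u OR NOT g) AND (c OR NOT r) = True
        u OR NOT g = True
          NOT g = True
        c OR NOT r = True
          NOT r = True
      NOT c OR (NOT r IMPLIES NOT g) = True
        NOT c = True
        NOT r IMPLIES NOT g = True
          NOT r = True
          NOT g = True
  NOT ((((q AND g) OR NOT g) IMPLIES ((g AND u) AND NOT g))) = True
    ((q AND g) OR NOT g) IMPLIES ((g AND u) AND NOT g) = False
      (q AND g) OR NOT g = True
        q AND g = False
        NOT g = True
      (g AND u) AND NOT g = False
        g AND u = False
        NOT g = True
Both conjuncts True, so the formula holds.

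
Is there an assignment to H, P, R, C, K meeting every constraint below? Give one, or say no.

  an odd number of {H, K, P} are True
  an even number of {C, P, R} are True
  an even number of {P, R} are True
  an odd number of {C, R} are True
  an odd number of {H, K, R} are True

H = False; P = True; R = True; C = False; K = False

{H, K, P}: 1 true → odd ✓
{C, P, R}: 2 true → even ✓
{P, R}: 2 true → even ✓
{C, R}: 1 true → odd ✓
{H, K, R}: 1 true → odd ✓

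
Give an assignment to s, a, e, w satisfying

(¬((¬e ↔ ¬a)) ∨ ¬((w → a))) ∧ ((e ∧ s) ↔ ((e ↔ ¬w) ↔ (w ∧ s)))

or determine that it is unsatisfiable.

s: False, a: False, e: False, w: True

  ¬((¬e ↔ ¬a)) ∨ ¬((w → a)) = True
    ¬((¬e ↔ ¬a)) = False
      ¬e ↔ ¬a = True
        ¬e = True
        ¬a = True
    ¬((w → a)) = True
      w → a = False
  (e ∧ s) ↔ ((e ↔ ¬w) ↔ (w ∧ s)) = True
    e ∧ s = False
    (e ↔ ¬w) ↔ (w ∧ s) = False
      e ↔ ¬w = True
        ¬w = False
      w ∧ s = False
Both conjuncts True, so the formula holds.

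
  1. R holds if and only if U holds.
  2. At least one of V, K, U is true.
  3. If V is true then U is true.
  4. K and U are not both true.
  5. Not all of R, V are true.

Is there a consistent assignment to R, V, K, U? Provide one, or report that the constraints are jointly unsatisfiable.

R=T, V=F, K=F, U=T

  (1) R=T, U=T — same ✓
  (2) {V, K, U}: 1 true — at least one ✓
  (3) V=F ⇒ U: vacuous ✓
  (4) K=F, U=T — not both ✓
  (5) {R, V}: 1/2 true — not all ✓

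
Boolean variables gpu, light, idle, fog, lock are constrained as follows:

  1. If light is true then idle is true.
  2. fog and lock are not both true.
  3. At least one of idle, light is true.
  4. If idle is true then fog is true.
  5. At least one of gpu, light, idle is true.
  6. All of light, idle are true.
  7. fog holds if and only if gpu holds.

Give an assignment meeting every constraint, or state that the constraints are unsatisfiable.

gpu = True; light = True; idle = True; fog = True; lock = False

  (1) light=T ⇒ idle: T ✓
  (2) fog=T, lock=F — not both ✓
  (3) {idle, light}: 2 true — at least one ✓
  (4) idle=T ⇒ fog: T ✓
  (5) {gpu, light, idle}: 3 true — at least one ✓
  (6) {light, idle}: all 2 true ✓
  (7) fog=T, gpu=T — same ✓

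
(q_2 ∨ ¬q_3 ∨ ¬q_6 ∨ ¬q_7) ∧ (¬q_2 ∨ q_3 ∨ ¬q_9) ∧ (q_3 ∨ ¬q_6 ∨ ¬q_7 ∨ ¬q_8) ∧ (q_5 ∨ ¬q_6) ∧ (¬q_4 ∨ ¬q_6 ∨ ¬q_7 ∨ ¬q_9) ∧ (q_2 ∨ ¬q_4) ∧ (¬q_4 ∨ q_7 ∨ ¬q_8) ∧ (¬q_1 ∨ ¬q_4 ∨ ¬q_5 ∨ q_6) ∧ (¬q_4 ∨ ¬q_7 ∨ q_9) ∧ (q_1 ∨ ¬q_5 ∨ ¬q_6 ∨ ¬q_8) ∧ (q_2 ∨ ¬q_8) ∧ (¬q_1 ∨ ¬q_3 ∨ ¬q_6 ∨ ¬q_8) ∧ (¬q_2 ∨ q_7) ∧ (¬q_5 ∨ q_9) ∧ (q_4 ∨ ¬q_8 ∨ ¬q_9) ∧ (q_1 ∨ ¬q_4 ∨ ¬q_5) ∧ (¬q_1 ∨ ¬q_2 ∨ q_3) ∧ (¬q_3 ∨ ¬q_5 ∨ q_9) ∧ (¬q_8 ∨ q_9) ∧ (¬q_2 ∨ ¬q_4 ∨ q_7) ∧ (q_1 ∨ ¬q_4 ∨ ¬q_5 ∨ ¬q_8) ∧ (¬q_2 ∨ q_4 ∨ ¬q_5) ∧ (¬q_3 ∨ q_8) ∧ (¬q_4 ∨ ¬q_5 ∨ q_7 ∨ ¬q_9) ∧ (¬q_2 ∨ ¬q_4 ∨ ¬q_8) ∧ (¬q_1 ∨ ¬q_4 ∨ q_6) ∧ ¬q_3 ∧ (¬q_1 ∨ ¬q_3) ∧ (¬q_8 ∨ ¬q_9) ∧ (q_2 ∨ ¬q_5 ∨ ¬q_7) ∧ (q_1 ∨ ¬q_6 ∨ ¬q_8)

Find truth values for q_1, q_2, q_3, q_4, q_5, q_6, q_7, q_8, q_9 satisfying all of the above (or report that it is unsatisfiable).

q_1=T, q_2=F, q_3=F, q_4=F, q_5=T, q_6=T, q_7=F, q_8=F, q_9=T

Unit clause (¬q_3) forces q_3 = False.
Set q_1 = True.
  then (¬q_1 ∨ ¬q_2 ∨ q_3) forces q_2 = False.
  then (q_2 ∨ ¬q_4) forces q_4 = False.
  then (q_2 ∨ ¬q_8) forces q_8 = False.
Set q_5 = True.
  then (¬q_5 ∨ q_9) forces q_9 = True.
  then (q_2 ∨ ¬q_5 ∨ ¬q_7) forces q_7 = False.
Set q_6 = True.
All clauses satisfied.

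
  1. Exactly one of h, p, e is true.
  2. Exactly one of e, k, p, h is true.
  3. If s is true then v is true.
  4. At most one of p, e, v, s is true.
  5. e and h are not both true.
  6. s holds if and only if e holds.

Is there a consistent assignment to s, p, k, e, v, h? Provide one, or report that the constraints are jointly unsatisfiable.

s=F, p=T, k=F, e=F, v=F, h=F

  (1) {h, p, e}: 1 true — exactly one ✓
  (2) {e, k, p, h}: 1 true — exactly one ✓
  (3) s=F ⇒ v: vacuous ✓
  (4) {p, e, v, s}: 1 true — at most one ✓
  (5) e=F, h=F — not both ✓
  (6) s=F, e=F — same ✓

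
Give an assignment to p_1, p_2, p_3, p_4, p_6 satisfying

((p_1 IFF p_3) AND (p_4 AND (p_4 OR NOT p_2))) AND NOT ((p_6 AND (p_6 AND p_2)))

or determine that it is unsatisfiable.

p_1 = True, p_2 = False, p_3 = True, p_4 = True, p_6 = False

  (p_1 IFF p_3) AND (p_4 AND (p_4 OR NOT p_2)) = True
    p_1 IFF p_3 = True
    p_4 AND (p_4 OR NOT p_2) = True
      p_4 OR NOT p_2 = True
        NOT p_2 = True
  NOT ((p_6 AND (p_6 AND p_2))) = True
    p_6 AND (p_6 AND p_2) = False
      p_6 AND p_2 = False
Both conjuncts True, so the formula holds.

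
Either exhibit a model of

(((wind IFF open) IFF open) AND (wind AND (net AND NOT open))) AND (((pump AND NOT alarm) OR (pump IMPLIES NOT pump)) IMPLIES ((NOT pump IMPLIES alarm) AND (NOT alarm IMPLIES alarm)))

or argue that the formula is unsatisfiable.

alarm = True, wind = True, open = False, pump = False, net = True

  ((wind IFF open) IFF open) AND (wind AND (net AND NOT open)) = True
    (wind IFF open) IFF open = True
      wind IFF open = False
    wind AND (net AND NOT open) = True
      net AND NOT open = True
        NOT open = True
  ((pump AND NOT alarm) OR (pump IMPLIES NOT pump)) IMPLIES ((NOT pump IMPLIES alarm) AND (NOT alarm IMPLIES alarm)) = True
    (pump AND NOT alarm) OR (pump IMPLIES NOT pump) = True
      pump AND NOT alarm = False
        NOT alarm = False
      pump IMPLIES NOT pump = True
        NOT pump = True
    (NOT pump IMPLIES alarm) AND (NOT alarm IMPLIES alarm) = True
      NOT pump IMPLIES alarm = True
        NOT pump = True
      NOT alarm IMPLIES alarm = True
        NOT alarm = False
Both conjuncts True, so the formula holds.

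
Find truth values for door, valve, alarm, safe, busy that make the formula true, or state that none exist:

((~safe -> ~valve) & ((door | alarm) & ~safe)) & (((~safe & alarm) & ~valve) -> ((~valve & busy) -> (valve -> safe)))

door = True, valve = False, alarm = True, safe = False, busy = False

  (~safe -> ~valve) & ((door | alarm) & ~safe) = True
    ~safe -> ~valve = True
      ~safe = True
      ~valve = True
    (door | alarm) & ~safe = True
      door | alarm = True
      ~safe = True
  ((~safe & alarm) & ~valve) -> ((~valve & busy) -> (valve -> safe)) = True
    (~safe & alarm) & ~valve = True
      ~safe & alarm = True
        ~safe = True
      ~valve = True
    (~valve & busy) -> (valve -> safe) = True
      ~valve & busy = False
        ~valve = True
      valve -> safe = True
Both conjuncts True, so the formula holds.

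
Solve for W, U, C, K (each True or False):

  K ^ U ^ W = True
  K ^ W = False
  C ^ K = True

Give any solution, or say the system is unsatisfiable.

W: True; U: True; C: False; K: True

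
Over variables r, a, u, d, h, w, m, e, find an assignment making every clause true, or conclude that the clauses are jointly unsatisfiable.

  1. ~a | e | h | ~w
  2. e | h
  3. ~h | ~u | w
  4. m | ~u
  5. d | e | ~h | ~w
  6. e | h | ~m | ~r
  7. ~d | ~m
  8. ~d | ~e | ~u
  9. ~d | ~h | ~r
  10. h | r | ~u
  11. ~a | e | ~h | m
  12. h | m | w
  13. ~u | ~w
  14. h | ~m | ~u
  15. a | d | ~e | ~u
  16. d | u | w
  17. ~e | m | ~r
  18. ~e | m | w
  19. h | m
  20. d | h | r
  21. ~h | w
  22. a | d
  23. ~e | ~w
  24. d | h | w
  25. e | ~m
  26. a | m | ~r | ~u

Set r = False.
Set a = False.
  then (a | d) forces d = True.
  then (~d | ~m) forces m = False.
  then (h | m) forces h = True.
  then (~h | w) forces w = True.
  then (~e | ~w) forces e = False.
  then (m | ~u) forces u = False.
All clauses satisfied.

r = False, a = False, u = False, d = True, h = True, w = True, m = False, e = False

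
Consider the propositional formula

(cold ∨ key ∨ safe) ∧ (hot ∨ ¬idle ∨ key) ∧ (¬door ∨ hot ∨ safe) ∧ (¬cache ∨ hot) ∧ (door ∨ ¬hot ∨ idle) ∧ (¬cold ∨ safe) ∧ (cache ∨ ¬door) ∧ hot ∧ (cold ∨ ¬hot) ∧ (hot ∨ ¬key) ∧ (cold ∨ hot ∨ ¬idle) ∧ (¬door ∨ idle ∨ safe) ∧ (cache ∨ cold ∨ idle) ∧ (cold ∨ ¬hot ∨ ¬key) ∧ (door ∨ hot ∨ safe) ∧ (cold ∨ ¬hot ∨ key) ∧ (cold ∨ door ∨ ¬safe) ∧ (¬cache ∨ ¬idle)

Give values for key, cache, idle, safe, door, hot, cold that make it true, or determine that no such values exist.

Unit clause (hot) forces hot = True.
In (cold ∨ ¬hot) only cold is left, so cold = True.
In (¬cold ∨ safe) only safe is left, so safe = True.
Set key = True.
Set cache = False.
  then (cache ∨ ¬door) forces door = False.
  then (door ∨ ¬hot ∨ idle) forces idle = True.
All clauses satisfied.

key = True, cache = False, idle = True, safe = True, door = False, hot = True, cold = True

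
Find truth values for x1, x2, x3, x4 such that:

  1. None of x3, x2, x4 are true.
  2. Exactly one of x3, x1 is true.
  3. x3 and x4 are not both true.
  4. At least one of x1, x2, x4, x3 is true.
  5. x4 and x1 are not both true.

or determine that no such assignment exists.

x1 = True, x2 = False, x3 = False, x4 = False

  (1) {x3, x2, x4}: 0 true — none ✓
  (2) {x3, x1}: 1 true — exactly one ✓
  (3) x3=F, x4=F — not both ✓
  (4) {x1, x2, x4, x3}: 1 true — at least one ✓
  (5) x4=F, x1=T — not both ✓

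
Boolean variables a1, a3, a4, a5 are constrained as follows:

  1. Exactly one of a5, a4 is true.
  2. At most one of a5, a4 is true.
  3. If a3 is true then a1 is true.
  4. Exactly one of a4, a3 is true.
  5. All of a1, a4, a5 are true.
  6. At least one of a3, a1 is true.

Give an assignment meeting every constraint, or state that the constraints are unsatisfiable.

Case a4 = True:
  (1) with a4=T forces a5 = False.
  Constraint (5) is violated (a5=F) — contradiction.
Case a4 = False:
  Constraint (5) is violated (a4=F) — contradiction.
Both cases fail — unsatisfiable.

No satisfying assignment exists.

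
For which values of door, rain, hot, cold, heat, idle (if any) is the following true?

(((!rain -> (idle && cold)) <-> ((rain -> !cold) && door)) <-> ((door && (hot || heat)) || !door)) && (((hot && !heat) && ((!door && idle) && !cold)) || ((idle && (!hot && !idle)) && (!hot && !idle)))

door=F, rain=F, hot=T, cold=F, heat=F, idle=T

  ((!rain -> (idle && cold)) <-> ((rain -> !cold) && door)) <-> ((door && (hot || heat)) || !door) = True
    (!rain -> (idle && cold)) <-> ((rain -> !cold) && door) = True
      !rain -> (idle && cold) = False
        !rain = True
        idle && cold = False
      (rain -> !cold) && door = False
        rain -> !cold = True
          !cold = True
    (door && (hot || heat)) || !door = True
      door && (hot || heat) = False
        hot || heat = True
      !door = True
  ((hot && !heat) && ((!door && idle) && !cold)) || ((idle && (!hot && !idle)) && (!hot && !idle)) = True
    (hot && !heat) && ((!door && idle) && !cold) = True
      hot && !heat = True
        !heat = True
      (!door && idle) && !cold = True
        !door && idle = True
          !door = True
        !cold = True
    (idle && (!hot && !idle)) && (!hot && !idle) = False
      idle && (!hot && !idle) = False
        !hot && !idle = False
          !hot = False
          !idle = False
      !hot && !idle = False
        !hot = False
        !idle = False
Both conjuncts True, so the formula holds.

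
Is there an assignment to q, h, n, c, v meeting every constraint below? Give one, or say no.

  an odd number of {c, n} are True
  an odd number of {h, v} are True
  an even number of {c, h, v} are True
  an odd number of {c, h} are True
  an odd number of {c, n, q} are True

q = False; h = False; n = False; c = True; v = True

{c, n}: 1 true → odd ✓
{h, v}: 1 true → odd ✓
{c, h, v}: 2 true → even ✓
{c, h}: 1 true → odd ✓
{c, n, q}: 1 true → odd ✓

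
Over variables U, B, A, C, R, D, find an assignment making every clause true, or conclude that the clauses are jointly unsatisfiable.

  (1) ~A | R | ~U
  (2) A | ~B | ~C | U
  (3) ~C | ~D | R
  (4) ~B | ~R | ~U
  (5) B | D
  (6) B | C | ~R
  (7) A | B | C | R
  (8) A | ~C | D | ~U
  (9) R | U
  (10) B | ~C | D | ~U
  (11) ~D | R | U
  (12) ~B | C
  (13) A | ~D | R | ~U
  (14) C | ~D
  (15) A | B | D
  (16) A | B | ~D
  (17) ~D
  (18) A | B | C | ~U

Unit clause (~D) forces D = False.
In (B | D) only B is left, so B = True.
In (~B | C) only C is left, so C = True.
Try U = True:
  (~B | ~R | ~U) forces R = False.
  (~A | R | ~U) forces A = False.
  clause (A | ~C | D | ~U) is falsified — backtrack.
So U = False.
  then (A | ~B | ~C | U) forces A = True.
  then (R | U) forces R = True.
All clauses satisfied.

U: False, B: True, A: True, C: True, R: True, D: False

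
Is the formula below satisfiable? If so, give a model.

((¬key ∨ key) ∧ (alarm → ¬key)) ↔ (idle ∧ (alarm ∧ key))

key=T, alarm=T, idle=F

  ((¬key ∨ key) ∧ (alarm → ¬key)) ↔ (idle ∧ (alarm ∧ key)) = True
    (¬key ∨ key) ∧ (alarm → ¬key) = False
      ¬key ∨ key = True
        ¬key = False
      alarm → ¬key = False
        ¬key = False
    idle ∧ (alarm ∧ key) = False
      alarm ∧ key = True
The formula evaluates to True.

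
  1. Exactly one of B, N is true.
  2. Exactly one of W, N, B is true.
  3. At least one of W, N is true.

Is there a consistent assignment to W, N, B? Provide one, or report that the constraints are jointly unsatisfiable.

W=F; N=T; B=F

  (1) {B, N}: 1 true — exactly one ✓
  (2) {W, N, B}: 1 true — exactly one ✓
  (3) {W, N}: 1 true — at least one ✓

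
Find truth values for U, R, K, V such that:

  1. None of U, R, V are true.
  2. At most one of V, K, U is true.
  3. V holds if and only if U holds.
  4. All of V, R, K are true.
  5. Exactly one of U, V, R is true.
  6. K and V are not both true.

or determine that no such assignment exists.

Case R = True:
  Constraint (1) is violated (R=T) — contradiction.
Case R = False:
  Constraint (4) is violated (R=F) — contradiction.
Both cases fail — unsatisfiable.

UNSATISFIABLE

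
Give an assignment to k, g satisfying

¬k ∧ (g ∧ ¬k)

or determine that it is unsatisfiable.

k = False; g = True

  ¬k = True
  g ∧ ¬k = True
    ¬k = True
Both conjuncts True, so the formula holds.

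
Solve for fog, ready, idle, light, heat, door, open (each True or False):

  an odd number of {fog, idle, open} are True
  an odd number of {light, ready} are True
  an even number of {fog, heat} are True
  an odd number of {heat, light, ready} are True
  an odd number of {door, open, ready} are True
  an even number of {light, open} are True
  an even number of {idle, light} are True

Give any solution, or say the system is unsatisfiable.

Adding constraints 1, 2, 3, 4, 6, 7 mod 2: every variable appears an even number of times on the left, so the left side is 0.
But the right sides sum to 1 (mod 2). 0 ≠ 1 — the system is inconsistent.

UNSATISFIABLE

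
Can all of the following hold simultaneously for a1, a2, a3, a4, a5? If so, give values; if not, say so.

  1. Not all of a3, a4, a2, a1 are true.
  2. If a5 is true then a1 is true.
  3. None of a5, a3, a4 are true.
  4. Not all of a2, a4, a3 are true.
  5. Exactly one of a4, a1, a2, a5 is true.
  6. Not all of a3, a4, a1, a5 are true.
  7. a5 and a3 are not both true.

a1 = True; a2 = False; a3 = False; a4 = False; a5 = False

  (1) {a3, a4, a2, a1}: 1/4 true — not all ✓
  (2) a5=F ⇒ a1: vacuous ✓
  (3) {a5, a3, a4}: 0 true — none ✓
  (4) {a2, a4, a3}: 0/3 true — not all ✓
  (5) {a4, a1, a2, a5}: 1 true — exactly one ✓
  (6) {a3, a4, a1, a5}: 1/4 true — not all ✓
  (7) a5=F, a3=F — not both ✓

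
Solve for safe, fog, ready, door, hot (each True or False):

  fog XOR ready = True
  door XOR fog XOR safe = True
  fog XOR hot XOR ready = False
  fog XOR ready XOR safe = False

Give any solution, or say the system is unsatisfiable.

safe = True, fog = False, ready = True, door = False, hot = True

fog XOR ready = F XOR T = True ✓
door XOR fog XOR safe = F XOR F XOR T = True ✓
fog XOR hot XOR ready = F XOR T XOR T = False ✓
fog XOR ready XOR safe = F XOR T XOR T = False ✓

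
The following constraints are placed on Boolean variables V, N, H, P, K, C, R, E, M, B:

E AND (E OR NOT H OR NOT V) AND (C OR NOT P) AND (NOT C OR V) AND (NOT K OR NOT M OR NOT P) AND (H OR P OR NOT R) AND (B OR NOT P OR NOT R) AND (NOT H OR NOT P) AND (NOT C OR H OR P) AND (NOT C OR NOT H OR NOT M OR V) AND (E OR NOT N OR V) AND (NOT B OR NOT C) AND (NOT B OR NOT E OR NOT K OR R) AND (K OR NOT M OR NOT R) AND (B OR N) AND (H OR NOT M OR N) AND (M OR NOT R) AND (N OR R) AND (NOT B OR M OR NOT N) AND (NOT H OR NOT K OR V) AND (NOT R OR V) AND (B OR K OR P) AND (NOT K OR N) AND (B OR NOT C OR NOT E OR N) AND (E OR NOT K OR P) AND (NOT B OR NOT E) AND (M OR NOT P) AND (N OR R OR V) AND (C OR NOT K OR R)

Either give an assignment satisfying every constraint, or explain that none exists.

V=T; N=T; H=T; P=F; K=T; C=T; R=T; E=T; M=T; B=F

Unit clause (E) forces E = True.
In (NOT B OR NOT E) only NOT B is left, so B = False.
In (B OR N) only N is left, so N = True.
Try V = False:
  (NOT C OR V) forces C = False.
  (C OR NOT P) forces P = False.
  (NOT R OR V) forces R = False.
  (B OR K OR P) forces K = True.
  clause (C OR NOT K OR R) is falsified — backtrack.
So V = True.
Set H = True.
  then (NOT H OR NOT P) forces P = False.
  then (B OR K OR P) forces K = True.
Set C = True.
Set R = True.
  then (M OR NOT R) forces M = True.
All clauses satisfied.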